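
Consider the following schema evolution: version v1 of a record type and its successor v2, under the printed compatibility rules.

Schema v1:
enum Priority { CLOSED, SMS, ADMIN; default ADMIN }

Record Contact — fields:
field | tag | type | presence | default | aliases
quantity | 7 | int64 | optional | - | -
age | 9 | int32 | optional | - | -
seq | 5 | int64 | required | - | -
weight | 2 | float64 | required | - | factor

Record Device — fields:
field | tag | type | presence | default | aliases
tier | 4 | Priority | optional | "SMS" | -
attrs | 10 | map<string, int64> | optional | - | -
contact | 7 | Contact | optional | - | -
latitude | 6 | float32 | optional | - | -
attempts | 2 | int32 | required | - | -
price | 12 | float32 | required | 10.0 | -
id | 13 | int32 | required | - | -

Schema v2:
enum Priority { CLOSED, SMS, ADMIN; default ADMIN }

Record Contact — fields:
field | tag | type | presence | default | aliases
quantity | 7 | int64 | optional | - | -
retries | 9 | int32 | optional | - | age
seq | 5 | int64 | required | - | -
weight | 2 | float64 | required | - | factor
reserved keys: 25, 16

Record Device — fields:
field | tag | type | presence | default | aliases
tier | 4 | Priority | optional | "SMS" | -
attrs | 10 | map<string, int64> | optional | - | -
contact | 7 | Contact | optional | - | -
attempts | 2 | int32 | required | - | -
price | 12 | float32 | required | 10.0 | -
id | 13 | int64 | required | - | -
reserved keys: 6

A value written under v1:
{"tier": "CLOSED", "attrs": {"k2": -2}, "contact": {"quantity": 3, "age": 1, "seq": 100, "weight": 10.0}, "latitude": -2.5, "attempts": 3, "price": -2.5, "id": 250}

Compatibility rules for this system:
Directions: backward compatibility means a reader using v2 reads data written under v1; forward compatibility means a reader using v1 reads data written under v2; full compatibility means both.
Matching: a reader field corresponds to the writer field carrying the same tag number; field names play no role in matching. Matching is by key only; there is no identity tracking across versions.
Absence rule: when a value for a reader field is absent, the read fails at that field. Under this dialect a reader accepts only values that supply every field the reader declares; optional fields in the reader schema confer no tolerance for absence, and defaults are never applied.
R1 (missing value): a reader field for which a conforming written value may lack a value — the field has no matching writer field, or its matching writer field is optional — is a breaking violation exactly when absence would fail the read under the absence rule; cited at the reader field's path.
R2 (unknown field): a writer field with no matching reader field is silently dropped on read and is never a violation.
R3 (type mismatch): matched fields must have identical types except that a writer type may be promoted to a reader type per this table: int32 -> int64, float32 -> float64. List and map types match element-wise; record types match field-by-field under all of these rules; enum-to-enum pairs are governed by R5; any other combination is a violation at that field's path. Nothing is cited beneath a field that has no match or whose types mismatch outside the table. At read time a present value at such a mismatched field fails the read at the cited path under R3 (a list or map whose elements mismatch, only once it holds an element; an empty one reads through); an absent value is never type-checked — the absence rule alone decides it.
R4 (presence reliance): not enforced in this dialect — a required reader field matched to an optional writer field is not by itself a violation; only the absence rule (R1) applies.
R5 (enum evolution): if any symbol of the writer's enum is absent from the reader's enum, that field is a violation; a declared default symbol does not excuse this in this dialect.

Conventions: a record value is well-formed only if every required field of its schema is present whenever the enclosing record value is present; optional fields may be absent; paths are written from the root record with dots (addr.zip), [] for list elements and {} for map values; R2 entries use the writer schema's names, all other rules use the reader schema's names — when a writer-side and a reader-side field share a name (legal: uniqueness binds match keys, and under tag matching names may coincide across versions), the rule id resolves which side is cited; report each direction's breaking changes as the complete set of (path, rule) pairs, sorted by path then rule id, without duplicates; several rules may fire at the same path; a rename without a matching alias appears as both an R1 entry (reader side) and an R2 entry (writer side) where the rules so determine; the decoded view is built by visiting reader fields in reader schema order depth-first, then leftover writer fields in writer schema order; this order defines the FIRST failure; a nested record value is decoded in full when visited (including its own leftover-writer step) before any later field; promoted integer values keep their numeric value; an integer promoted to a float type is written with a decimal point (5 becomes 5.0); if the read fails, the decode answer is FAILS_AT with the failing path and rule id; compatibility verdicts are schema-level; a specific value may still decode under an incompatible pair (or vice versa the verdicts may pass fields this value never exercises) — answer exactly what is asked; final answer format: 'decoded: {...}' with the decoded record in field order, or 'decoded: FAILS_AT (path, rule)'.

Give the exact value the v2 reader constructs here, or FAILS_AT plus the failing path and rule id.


each type pair in Device: writer, then reader
migrating the Device value to v2:
  tier := "CLOSED"
  attrs := {"k2": -2}
  contact.quantity := 3
  contact.retries := 1 (from writer age)
  contact.seq := 100
  contact.weight := 10.0
  attempts := 3
  price := -2.5
  id := 250 (int32 -> int64)
  writer latitude: unmatched, discarded
  => decoded: {"tier": "CLOSED", "attrs": {"k2": -2}, "contact": {"quantity": 3, "retries": 1, "seq": 100, "weight": 10.0}, "attempts": 3, "price": -2.5, "id": 250}
remaining Device differences; none change what is asked:
  field id in record Device: type int32 changed to int64 -> schema-level compatibility only; this Device value's decode is unchanged

decoded: {"tier": "CLOSED", "attrs": {"k2": -2}, "contact": {"quantity": 3, "retries": 1, "seq": 100, "weight": 10.0}, "attempts": 3, "price": -2.5, "id": 250}


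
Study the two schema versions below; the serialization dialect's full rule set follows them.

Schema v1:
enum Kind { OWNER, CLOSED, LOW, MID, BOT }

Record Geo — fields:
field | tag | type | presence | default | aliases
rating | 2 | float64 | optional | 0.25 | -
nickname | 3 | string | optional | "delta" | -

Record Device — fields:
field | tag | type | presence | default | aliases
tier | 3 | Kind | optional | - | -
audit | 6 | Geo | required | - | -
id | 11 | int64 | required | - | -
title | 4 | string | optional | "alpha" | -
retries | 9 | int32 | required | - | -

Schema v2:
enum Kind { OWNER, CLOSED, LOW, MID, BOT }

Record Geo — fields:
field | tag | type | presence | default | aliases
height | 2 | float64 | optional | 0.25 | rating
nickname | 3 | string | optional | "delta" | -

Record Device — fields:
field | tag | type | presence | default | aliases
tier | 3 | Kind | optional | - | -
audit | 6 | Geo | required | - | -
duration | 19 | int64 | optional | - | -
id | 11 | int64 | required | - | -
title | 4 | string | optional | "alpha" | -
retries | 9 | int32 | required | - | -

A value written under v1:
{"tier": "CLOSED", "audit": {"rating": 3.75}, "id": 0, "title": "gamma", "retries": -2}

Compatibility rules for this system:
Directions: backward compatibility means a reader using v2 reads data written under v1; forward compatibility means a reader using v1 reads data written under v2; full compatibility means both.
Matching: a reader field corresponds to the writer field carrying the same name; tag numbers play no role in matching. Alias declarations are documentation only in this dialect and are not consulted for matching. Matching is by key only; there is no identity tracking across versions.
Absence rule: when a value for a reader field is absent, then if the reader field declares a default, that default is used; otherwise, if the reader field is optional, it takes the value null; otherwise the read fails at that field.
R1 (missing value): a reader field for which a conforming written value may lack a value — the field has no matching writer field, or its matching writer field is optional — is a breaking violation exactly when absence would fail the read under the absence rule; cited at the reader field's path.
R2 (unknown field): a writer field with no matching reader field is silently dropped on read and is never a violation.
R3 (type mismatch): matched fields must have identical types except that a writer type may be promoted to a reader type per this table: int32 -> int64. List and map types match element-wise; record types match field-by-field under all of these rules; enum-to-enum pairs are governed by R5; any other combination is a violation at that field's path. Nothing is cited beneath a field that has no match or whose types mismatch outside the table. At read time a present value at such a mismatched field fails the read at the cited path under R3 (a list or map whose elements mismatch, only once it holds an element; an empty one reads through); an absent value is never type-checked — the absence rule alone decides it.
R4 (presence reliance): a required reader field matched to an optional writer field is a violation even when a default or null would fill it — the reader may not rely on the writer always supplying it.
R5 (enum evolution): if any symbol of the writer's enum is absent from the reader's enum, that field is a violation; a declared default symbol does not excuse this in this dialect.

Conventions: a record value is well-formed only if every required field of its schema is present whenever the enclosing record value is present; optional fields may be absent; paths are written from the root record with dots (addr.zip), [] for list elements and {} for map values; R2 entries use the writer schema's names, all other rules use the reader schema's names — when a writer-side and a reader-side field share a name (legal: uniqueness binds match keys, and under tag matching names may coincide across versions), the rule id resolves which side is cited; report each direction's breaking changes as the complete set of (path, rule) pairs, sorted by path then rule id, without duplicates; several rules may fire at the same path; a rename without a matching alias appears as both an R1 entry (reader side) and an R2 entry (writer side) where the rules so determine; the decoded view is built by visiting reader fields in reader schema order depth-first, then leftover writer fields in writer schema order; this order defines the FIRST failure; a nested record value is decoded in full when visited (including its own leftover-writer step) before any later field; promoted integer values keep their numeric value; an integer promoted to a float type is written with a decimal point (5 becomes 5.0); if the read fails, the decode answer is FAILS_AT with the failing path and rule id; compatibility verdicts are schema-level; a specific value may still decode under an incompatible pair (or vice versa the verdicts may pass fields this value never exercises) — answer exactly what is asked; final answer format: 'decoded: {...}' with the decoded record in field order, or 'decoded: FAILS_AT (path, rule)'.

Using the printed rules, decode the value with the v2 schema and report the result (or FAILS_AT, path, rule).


the writer's type comes first in each Device pair
decode (reader v2):
  tier := "CLOSED"
  audit.height := 0.25 (no value, default fills)
  audit.nickname := "delta" (no value, default fills)
  writer audit.rating: unmatched, discarded
  duration := null (not supplied -> null)
  id := 0
  title := "gamma"
  retries := -2
  => decoded: {"tier": "CLOSED", "audit": {"height": 0.25, "nickname": "delta"}, "duration": null, "id": 0, "title": "gamma", "retries": -2}

decoded: {"tier": "CLOSED", "audit": {"height": 0.25, "nickname": "delta"}, "duration": null, "id": 0, "title": "gamma", "retries": -2}


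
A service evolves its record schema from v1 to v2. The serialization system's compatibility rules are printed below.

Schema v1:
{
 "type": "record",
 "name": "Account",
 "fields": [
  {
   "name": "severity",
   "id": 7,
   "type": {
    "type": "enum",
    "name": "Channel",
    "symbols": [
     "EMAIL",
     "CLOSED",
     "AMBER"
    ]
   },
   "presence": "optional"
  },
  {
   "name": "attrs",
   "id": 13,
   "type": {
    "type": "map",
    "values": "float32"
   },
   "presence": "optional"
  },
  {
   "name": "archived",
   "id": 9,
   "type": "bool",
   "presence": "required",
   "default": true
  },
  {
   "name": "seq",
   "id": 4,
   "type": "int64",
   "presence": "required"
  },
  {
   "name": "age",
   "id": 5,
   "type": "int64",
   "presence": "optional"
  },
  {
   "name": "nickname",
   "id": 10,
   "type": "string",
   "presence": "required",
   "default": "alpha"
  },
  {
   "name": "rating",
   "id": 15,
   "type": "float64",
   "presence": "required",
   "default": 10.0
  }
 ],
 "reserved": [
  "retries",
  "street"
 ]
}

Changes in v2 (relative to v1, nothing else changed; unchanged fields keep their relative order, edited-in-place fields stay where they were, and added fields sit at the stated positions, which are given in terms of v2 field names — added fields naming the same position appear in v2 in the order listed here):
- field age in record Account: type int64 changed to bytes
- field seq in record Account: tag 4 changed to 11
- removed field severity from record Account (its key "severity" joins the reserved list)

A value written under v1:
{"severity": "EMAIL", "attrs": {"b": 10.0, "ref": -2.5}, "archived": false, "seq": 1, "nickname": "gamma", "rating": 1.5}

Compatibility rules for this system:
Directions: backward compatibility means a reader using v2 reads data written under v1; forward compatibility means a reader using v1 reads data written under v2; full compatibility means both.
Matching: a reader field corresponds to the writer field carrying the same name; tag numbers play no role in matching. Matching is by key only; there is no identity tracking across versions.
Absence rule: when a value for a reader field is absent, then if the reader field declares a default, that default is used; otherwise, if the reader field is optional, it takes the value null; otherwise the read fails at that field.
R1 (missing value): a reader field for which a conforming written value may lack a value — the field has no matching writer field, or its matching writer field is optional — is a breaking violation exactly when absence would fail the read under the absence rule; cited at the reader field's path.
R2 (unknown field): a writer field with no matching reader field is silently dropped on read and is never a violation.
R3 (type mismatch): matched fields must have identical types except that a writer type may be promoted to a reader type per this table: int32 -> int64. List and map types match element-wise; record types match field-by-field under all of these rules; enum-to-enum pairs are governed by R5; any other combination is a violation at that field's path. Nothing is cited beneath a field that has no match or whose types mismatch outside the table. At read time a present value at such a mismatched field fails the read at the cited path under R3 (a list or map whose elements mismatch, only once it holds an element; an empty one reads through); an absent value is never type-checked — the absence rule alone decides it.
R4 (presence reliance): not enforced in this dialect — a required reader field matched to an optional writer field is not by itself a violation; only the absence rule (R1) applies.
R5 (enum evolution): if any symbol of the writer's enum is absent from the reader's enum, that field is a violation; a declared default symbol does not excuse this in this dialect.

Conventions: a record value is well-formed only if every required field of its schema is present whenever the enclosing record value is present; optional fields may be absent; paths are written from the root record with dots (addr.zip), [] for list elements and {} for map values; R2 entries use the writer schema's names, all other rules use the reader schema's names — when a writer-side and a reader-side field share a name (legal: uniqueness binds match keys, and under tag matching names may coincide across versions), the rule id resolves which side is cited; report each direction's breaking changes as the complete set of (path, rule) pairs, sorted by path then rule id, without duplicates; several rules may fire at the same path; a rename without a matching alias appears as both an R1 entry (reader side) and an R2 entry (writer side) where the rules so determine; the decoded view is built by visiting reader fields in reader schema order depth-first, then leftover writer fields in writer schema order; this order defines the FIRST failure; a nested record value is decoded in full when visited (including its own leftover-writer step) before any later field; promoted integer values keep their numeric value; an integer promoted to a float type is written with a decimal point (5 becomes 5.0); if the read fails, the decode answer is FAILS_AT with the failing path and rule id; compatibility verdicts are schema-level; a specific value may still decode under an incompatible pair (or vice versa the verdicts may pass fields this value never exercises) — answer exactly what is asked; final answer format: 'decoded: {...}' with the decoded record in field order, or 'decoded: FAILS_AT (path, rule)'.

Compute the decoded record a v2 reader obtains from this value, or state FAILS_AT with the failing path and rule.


arrows below run writer -> reader for Account
decode (reader v2):
  attrs := {"b": 10.0, "ref": -2.5}
  archived := false
  seq := 1
  age := null (absent, optional -> null)
  nickname := "gamma"
  rating := 1.5
  writer severity: unknown -> dropped
  => decoded: {"attrs": {"b": 10.0, "ref": -2.5}, "archived": false, "seq": 1, "age": null, "nickname": "gamma", "rating": 1.5}
checking off the Account differences that do not matter here:
  field age in record Account: type int64 changed to bytes -> affects the rule determinations only; this particular Account value decodes identically
  field seq in record Account: tag 4 changed to 11 -> fires no rule on Account under this dialect and leaves the result unchanged

decoded: {"attrs": {"b": 10.0, "ref": -2.5}, "archived": false, "seq": 1, "age": null, "nickname": "gamma", "rating": 1.5}


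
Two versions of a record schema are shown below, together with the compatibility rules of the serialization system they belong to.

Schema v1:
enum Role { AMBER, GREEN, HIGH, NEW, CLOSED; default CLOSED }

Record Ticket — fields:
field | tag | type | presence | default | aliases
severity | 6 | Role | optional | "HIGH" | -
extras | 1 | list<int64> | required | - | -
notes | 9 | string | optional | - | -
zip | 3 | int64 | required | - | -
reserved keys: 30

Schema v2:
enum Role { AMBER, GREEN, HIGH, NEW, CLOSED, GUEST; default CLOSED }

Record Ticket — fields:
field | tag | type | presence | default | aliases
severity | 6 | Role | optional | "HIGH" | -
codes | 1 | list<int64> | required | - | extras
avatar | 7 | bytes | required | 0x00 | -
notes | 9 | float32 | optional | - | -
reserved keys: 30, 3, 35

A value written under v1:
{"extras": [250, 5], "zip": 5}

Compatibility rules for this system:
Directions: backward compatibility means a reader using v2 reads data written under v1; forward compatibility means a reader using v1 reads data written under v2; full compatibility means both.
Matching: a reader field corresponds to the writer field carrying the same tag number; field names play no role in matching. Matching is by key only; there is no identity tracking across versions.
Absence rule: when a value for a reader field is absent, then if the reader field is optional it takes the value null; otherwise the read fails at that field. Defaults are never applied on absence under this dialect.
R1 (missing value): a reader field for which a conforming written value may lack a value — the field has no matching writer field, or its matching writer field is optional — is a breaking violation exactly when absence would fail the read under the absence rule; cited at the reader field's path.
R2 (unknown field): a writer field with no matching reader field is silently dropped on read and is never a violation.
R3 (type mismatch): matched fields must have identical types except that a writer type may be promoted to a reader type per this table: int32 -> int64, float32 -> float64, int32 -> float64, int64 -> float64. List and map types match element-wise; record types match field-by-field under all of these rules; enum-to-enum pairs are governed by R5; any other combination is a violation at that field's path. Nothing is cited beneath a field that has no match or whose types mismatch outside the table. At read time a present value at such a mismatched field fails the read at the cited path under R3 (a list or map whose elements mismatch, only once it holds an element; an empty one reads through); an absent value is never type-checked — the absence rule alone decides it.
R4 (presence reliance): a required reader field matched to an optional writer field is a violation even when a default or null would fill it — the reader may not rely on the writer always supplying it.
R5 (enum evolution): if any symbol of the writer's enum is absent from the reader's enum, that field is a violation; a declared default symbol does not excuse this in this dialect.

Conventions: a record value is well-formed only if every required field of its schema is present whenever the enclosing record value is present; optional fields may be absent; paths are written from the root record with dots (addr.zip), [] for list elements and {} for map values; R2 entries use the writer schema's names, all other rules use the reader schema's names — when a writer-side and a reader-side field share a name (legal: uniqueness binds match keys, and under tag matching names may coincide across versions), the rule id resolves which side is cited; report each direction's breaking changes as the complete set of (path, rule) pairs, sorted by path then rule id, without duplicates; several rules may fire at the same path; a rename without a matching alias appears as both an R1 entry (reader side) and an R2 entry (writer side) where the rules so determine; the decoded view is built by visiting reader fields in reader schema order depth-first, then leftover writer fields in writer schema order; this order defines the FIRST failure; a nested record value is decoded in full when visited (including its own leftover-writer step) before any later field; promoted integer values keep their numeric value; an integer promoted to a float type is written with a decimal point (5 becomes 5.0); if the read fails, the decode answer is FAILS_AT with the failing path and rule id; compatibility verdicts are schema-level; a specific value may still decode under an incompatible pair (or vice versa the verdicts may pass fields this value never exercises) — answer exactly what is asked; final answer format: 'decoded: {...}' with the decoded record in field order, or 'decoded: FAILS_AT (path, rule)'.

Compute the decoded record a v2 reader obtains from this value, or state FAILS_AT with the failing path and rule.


decoded: FAILS_AT (avatar, R1)

in Ticket below, arrows point writer -> reader
decode (reader v2):
  severity := null (not supplied -> null)
  codes := [250, 5] (from writer extras)
  read fails at avatar under R1 (no fill)
  => FAILS_AT (avatar, R1)
the rest of the Ticket diff is inert for this question:
  removed field zip from record Ticket (its key 3 joins the reserved list) -> changes Ticket's schema-level verdicts only — the decode of this value is the same
  field notes in record Ticket: type string changed to float32 -> changes Ticket's schema-level verdicts only — the decode of this value is the same
  enum Role (field severity in record Ticket): symbol GUEST added -> changes Ticket's schema-level verdicts only — the decode of this value is the same
  renamed field extras to codes in record Ticket (alias extras declared on the renamed field) -> fires no rule on Ticket under this dialect and leaves the result unchanged


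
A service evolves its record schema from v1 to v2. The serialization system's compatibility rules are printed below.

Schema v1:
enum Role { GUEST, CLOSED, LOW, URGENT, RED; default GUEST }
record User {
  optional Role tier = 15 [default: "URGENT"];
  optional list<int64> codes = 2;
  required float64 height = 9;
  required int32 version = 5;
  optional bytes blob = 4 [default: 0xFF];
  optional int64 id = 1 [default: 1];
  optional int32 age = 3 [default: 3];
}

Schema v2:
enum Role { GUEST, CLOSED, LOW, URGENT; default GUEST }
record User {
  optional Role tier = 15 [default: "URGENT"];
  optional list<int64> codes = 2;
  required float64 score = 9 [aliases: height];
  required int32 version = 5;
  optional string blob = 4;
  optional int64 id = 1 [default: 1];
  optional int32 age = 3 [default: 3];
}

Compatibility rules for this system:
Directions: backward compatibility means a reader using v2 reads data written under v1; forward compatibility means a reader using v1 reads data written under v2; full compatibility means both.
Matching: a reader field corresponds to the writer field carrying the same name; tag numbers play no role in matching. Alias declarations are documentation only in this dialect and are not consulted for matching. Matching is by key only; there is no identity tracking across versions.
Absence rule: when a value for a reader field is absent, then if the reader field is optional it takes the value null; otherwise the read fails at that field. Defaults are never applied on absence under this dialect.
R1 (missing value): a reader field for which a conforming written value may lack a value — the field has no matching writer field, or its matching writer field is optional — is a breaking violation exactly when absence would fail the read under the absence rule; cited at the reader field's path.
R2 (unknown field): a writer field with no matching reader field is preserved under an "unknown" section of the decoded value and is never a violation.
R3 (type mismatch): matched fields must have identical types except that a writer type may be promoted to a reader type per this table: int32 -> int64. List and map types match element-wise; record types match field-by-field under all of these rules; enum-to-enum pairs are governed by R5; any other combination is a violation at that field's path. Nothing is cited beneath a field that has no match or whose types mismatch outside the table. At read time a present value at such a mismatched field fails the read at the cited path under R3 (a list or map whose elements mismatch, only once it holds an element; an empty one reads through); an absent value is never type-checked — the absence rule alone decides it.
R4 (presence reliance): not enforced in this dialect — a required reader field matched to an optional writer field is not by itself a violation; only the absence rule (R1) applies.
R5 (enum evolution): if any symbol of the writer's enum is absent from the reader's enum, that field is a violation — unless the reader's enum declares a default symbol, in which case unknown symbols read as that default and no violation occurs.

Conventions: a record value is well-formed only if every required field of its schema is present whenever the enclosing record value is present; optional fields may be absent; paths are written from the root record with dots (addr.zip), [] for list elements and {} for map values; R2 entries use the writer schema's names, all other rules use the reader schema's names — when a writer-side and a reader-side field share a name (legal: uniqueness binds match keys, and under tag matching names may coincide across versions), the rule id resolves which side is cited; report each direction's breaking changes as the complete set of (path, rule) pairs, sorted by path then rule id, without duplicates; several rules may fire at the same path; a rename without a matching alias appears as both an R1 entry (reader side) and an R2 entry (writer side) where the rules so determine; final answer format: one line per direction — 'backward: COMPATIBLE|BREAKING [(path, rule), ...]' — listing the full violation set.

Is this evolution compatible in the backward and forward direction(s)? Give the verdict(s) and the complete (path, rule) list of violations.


backward: BREAKING [(blob, R3), (score, R1)]; forward: BREAKING [(blob, R3), (height, R1)]

each type pair in User: writer, then reader
checking backward for User: reader v2 against writer v1:
  tier: paired with writer tier (Role -> Role; writer optional)
  codes: paired with writer codes (list<int64> -> list<int64>; writer optional)
  score: no writer-side match
  version: paired with writer version (int32 -> int32; writer required)
  blob: paired with writer blob (bytes -> string; writer optional)
  id: paired with writer id (int64 -> int64; writer optional)
  age: paired with writer age (int32 -> int32; writer optional)
  leftover writer field: height
  violation R3 at blob
  violation R1 at score
  => backward verdict for User: BREAKING, 2 violation(s)
checking forward for User: reader v1 against writer v2:
  tier: paired with writer tier (Role -> Role; writer optional)
  codes: paired with writer codes (list<int64> -> list<int64>; writer optional)
  height: no writer-side match
  version: paired with writer version (int32 -> int32; writer required)
  blob: paired with writer blob (string -> bytes; writer optional)
  id: paired with writer id (int64 -> int64; writer optional)
  age: paired with writer age (int32 -> int32; writer optional)
  leftover writer field: score
  violation R3 at blob
  violation R1 at height
  => forward verdict for User: BREAKING, 2 violation(s)


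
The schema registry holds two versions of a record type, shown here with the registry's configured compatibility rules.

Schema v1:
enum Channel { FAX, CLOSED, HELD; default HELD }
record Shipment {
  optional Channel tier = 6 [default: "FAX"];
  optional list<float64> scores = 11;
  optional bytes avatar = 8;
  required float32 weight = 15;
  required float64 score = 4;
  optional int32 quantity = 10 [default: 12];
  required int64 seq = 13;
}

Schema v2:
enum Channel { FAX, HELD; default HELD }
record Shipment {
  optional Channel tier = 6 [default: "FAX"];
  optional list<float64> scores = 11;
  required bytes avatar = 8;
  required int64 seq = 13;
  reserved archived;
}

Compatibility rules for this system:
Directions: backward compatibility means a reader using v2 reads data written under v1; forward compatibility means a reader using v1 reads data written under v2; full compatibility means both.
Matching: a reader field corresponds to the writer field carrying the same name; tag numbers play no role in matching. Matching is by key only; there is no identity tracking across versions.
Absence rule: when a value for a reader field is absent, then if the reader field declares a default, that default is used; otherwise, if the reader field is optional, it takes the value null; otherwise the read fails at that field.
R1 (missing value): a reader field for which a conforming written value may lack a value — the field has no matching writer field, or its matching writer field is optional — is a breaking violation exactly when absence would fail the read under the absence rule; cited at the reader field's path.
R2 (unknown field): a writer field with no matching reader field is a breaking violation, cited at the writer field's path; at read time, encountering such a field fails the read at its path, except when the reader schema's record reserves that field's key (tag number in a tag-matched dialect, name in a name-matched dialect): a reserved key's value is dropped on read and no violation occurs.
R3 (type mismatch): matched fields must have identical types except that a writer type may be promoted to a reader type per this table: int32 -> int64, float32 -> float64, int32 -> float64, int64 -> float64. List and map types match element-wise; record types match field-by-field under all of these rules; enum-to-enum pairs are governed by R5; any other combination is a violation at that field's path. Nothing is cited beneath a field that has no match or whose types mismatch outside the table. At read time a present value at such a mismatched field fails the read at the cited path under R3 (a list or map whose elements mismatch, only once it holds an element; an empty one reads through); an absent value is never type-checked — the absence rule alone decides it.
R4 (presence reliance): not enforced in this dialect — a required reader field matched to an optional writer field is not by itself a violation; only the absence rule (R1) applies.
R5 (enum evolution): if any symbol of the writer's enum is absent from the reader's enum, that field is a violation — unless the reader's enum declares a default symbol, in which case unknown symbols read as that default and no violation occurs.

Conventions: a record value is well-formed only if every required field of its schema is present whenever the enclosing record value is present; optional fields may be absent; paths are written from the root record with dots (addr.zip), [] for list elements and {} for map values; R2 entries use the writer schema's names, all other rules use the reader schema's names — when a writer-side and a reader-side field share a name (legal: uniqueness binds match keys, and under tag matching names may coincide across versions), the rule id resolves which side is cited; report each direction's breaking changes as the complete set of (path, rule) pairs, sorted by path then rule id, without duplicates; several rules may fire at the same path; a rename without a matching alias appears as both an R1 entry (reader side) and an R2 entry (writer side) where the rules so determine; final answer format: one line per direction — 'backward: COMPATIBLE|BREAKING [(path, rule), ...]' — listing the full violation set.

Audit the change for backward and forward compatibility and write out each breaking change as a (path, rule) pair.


the writer's type comes first in each Shipment pair
backward pass over Shipment, reader schema v2, writer schema v1:
  tier: Channel -> Channel, writer optional; from tier
  scores: list<float64> -> list<float64>, writer optional; from scores
  avatar: bytes -> bytes, writer optional; from avatar
  seq: int64 -> int64, writer required; from seq
  writer field weight has no reader counterpart
  writer field score has no reader counterpart
  writer field quantity has no reader counterpart
  violation R1 at avatar
  violation R2 at quantity
  violation R2 at score
  violation R2 at weight
  => backward verdict for Shipment: BREAKING, 4 violation(s)
forward pass over Shipment, reader schema v1, writer schema v2:
  tier: Channel -> Channel, writer optional; from tier
  scores: list<float64> -> list<float64>, writer optional; from scores
  avatar: bytes -> bytes, writer required; from avatar
  weight: no writer-side match
  score: no writer-side match
  quantity: no writer-side match
  seq: int64 -> int64, writer required; from seq
  violation R1 at score
  violation R1 at weight
  => forward verdict for Shipment: BREAKING, 2 violation(s)

backward: BREAKING [(avatar, R1), (quantity, R2), (score, R2), (weight, R2)]; forward: BREAKING [(score, R1), (weight, R1)]


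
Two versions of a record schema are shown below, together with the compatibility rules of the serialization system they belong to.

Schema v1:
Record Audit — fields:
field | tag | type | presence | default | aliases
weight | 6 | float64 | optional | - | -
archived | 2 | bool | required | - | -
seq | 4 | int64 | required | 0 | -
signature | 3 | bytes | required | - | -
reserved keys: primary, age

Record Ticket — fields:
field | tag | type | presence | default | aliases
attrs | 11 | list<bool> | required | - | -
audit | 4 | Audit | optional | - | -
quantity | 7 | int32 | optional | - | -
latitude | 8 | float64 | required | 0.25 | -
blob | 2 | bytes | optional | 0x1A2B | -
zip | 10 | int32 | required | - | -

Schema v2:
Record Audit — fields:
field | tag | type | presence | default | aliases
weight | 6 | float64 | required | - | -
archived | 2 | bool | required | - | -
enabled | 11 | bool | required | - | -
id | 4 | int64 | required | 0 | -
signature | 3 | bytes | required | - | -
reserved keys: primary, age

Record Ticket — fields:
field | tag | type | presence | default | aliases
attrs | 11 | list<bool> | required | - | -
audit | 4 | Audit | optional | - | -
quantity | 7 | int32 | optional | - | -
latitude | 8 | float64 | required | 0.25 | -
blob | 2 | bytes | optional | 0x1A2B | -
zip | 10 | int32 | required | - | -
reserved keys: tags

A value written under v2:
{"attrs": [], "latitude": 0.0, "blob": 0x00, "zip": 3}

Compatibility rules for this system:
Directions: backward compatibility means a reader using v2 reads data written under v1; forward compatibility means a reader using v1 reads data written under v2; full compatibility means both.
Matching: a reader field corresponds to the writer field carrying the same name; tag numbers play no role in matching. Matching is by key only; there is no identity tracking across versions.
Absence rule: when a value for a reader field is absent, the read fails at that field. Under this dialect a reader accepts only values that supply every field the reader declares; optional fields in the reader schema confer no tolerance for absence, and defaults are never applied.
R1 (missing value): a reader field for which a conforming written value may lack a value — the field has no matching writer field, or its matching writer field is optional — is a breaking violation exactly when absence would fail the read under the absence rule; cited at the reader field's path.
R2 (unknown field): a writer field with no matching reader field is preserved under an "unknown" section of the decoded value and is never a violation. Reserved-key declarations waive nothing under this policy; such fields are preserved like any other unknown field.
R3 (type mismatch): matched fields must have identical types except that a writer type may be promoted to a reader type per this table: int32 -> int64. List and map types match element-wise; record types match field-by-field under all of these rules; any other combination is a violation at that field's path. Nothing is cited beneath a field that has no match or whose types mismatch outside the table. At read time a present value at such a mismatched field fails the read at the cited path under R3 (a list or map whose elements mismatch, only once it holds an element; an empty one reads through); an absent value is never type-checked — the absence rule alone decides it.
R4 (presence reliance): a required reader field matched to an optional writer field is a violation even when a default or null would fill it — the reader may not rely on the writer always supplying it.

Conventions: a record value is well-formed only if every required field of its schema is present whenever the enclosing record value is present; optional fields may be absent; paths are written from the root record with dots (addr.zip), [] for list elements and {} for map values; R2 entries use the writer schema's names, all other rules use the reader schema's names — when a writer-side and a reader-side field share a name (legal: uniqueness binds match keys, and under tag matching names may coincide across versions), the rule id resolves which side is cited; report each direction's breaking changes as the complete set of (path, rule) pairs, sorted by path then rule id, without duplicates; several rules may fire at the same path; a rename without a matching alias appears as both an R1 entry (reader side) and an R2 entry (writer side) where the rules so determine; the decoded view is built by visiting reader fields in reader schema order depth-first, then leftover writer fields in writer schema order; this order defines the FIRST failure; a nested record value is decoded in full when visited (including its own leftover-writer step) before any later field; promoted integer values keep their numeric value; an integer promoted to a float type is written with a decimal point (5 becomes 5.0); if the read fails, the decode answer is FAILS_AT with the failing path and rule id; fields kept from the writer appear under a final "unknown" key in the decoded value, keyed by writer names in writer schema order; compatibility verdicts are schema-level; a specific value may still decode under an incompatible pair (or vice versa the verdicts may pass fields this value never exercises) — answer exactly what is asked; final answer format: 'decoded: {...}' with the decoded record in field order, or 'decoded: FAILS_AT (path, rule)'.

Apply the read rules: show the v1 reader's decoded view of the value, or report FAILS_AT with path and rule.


arrows below run writer -> reader for Ticket
decode walk for Ticket under reader schema v1:
  attrs := []
  read fails at audit under R1 (no fill)
  => FAILS_AT (audit, R1)
the other Ticket changes do not affect what is asked:
  added field enabled to record Audit: required bool, tag 11 (in v2 it sits immediately before id) -> affects the rule determinations only; this particular Ticket value decodes identically
  field weight in record Audit: optional changed to required -> affects the rule determinations only; this particular Ticket value decodes identically
  renamed field seq to id in record Audit -> affects the rule determinations only; this particular Ticket value decodes identically

decoded: FAILS_AT (audit, R1)
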